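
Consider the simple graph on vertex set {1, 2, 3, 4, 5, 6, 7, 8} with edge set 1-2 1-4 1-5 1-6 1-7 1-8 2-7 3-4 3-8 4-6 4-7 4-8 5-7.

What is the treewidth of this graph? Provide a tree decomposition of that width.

Each bag holds 3 vertices, so the decomposition has width 2, which upper-bounds the treewidth. Conversely, {1, 2, 7} is a clique of size 3, and the vertices of any clique must share a bag in every tree decomposition; so some bag has ≥ 3 vertices and tw(G) ≥ 2. Hence tw(G) = 2 exactly.

Treewidth 2.
One optimal decomposition is:
Bags: B1 = {1, 4, 7}  B2 = {1, 2, 7}  B3 = {1, 4, 8}  B4 = {3, 4, 8}  B5 = {1, 5, 7}  B6 = {1, 4, 6}
Tree: B1–B2, B1–B3, B3–B4, B1–B5, B3–B6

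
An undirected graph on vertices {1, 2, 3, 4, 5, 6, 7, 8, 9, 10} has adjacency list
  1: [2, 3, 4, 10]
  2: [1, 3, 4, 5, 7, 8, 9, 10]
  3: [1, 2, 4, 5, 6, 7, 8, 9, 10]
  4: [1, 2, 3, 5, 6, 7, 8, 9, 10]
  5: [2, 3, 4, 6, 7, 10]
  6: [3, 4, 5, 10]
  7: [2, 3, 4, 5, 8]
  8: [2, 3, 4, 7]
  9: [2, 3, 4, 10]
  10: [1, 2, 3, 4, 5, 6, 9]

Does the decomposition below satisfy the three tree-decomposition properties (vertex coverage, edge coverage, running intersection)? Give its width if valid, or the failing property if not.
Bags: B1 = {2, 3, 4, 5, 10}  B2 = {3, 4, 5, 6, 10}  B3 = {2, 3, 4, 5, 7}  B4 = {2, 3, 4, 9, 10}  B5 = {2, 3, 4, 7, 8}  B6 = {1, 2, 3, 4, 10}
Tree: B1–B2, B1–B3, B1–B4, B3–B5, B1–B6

Yes; width 4.

Vertex coverage: the bags together contain {1, 2, 3, 4, 5, 6, 7, 8, 9, 10}, the full vertex set. Edge coverage: each edge of G has both endpoints in at least one bag. Running intersection: for every vertex, the bags containing it form a connected subtree. All three properties hold, so this is a valid tree decomposition of width max|bag| − 1 = 4, and hence tw(G) ≤ 4.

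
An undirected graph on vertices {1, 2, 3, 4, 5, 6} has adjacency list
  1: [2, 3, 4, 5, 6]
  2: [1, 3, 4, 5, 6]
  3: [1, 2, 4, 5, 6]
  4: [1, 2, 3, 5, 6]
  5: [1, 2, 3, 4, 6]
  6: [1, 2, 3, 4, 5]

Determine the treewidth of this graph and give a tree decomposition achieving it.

With just one bag of size 6, the width is 6 − 1 = 5, so tw(G) ≤ 5. Conversely, {1, 2, 3, 4, 5, 6} is a clique of size 6, and the vertices of any clique must share a bag in every tree decomposition; so some bag has ≥ 6 vertices and tw(G) ≥ 5. Therefore the treewidth is 5.

Treewidth 5.
One such decomposition:
Bags: B1 = {1, 2, 3, 4, 5, 6}
Tree: (single bag)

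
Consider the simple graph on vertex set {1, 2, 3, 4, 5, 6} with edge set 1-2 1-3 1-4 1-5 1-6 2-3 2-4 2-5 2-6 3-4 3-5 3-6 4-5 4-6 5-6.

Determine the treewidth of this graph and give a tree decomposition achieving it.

Treewidth 5.
Bags: B1 = {1, 2, 3, 4, 5, 6}
Tree: (single bag)

With just one bag of size 6, the width is 6 − 1 = 5, so tw(G) ≤ 5. For the lower bound, the 6 vertices {1, 2, 3, 4, 5, 6} are pairwise adjacent, and any tree decomposition puts a clique entirely inside one bag — forcing width ≥ 5. The upper and lower bounds meet at 5, so that is the treewidth.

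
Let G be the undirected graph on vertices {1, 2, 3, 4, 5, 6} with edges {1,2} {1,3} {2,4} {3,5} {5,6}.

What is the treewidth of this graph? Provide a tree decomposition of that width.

Treewidth 1.
One such decomposition:
Bags: B1 = {5, 6}  B2 = {3, 5}  B3 = {1, 3}  B4 = {1, 2}  B5 = {2, 4}
Tree: B1–B2, B2–B3, B3–B4, B4–B5

Each bag holds 2 vertices, so the decomposition has width 1, which upper-bounds the treewidth. Since G has at least one edge (e.g. 6–5), it is not an edgeless graph, so tw(G) ≥ 1. The upper and lower bounds meet at 1, so that is the treewidth.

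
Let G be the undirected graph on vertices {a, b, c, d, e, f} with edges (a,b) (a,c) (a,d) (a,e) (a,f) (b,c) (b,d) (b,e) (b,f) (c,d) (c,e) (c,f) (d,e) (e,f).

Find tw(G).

4

A width-4 tree decomposition is:
Bags: B1 = {a, b, c, d, e}  B2 = {a, b, c, e, f}
Tree: B1–B2
Each bag holds 5 vertices, so the decomposition has width 4, which upper-bounds the treewidth. On the other hand G contains the 5-clique {a, b, c, d, e}. A clique must lie in a single bag of any decomposition, so no decomposition can have width below 4. The upper and lower bounds meet at 4, so that is the treewidth.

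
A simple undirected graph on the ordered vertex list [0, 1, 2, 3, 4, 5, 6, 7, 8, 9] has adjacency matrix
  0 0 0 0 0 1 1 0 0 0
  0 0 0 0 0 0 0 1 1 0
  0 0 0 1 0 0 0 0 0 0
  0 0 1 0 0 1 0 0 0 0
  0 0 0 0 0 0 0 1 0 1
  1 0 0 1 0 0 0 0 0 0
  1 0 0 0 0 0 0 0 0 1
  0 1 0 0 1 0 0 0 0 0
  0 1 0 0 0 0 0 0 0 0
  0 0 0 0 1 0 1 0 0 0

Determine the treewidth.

1

A width-1 tree decomposition is:
Bags: B1 = {2, 3}  B2 = {3, 5}  B3 = {0, 5}  B4 = {0, 6}  B5 = {6, 9}  B6 = {4, 9}  B7 = {4, 7}  B8 = {1, 7}  B9 = {1, 8}
Tree: B1–B2, B2–B3, B3–B4, B4–B5, B5–B6, B6–B7, B7–B8, B8–B9
The largest bag has 2 vertices, giving width 1; this decomposition certifies tw(G) ≤ 1. Since G has at least one edge (e.g. 2–3), it is not an edgeless graph, so tw(G) ≥ 1. Hence tw(G) = 1 exactly.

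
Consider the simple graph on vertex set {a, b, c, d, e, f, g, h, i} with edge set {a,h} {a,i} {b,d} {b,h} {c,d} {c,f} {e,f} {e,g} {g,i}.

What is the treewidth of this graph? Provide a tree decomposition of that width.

The largest bag has 3 vertices, giving width 2; this decomposition certifies tw(G) ≤ 2. For the lower bound, G contains the cycle h–b–d–c–f–e–g–i–a–h, so G is not a forest; only forests have treewidth ≤ 1, hence tw(G) ≥ 2. Hence tw(G) = 2 exactly.

Treewidth 2.
Bags: B1 = {b, d, h}  B2 = {c, d, h}  B3 = {c, f, h}  B4 = {e, f, h}  B5 = {e, g, h}  B6 = {g, h, i}  B7 = {a, h, i}
Tree: B1–B2, B2–B3, B3–B4, B4–B5, B5–B6, B6–B7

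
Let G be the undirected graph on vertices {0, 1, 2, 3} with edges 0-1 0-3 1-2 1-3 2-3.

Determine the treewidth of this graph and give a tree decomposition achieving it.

Treewidth 2.
One such decomposition:
Bags: B1 = {0, 1, 3}  B2 = {1, 2, 3}
Tree: B1–B2

The largest bag has 3 vertices, giving width 2; this decomposition certifies tw(G) ≤ 2. On the other hand G contains the 3-clique {0, 1, 3}. A clique must lie in a single bag of any decomposition, so no decomposition can have width below 2. Hence tw(G) = 2 exactly.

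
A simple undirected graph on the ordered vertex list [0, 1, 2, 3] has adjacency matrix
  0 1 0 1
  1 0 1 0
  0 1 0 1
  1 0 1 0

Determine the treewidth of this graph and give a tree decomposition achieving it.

Treewidth 2.
One such decomposition:
Bags: B1 = {0, 1, 2}  B2 = {0, 2, 3}
Tree: B1–B2

Each bag holds 3 vertices, so the decomposition has width 2, which upper-bounds the treewidth. The edges 0–1–2–3–0 form a cycle, so G is not a tree and its treewidth is at least 2. The upper and lower bounds meet at 2, so that is the treewidth.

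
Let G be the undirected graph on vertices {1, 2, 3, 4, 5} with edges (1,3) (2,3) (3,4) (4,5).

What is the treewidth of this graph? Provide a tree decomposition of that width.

Every bag has size at most 2, so the width is 2 − 1 = 1 and tw(G) ≤ 1. Since G has at least one edge (e.g. 2–3), it is not an edgeless graph, so tw(G) ≥ 1. Therefore the treewidth is 1.

Treewidth 1.
One optimal decomposition is:
Bags: B1 = {2, 3}  B2 = {3, 4}  B3 = {4, 5}  B4 = {1, 3}
Tree: B1–B2, B2–B3, B1–B4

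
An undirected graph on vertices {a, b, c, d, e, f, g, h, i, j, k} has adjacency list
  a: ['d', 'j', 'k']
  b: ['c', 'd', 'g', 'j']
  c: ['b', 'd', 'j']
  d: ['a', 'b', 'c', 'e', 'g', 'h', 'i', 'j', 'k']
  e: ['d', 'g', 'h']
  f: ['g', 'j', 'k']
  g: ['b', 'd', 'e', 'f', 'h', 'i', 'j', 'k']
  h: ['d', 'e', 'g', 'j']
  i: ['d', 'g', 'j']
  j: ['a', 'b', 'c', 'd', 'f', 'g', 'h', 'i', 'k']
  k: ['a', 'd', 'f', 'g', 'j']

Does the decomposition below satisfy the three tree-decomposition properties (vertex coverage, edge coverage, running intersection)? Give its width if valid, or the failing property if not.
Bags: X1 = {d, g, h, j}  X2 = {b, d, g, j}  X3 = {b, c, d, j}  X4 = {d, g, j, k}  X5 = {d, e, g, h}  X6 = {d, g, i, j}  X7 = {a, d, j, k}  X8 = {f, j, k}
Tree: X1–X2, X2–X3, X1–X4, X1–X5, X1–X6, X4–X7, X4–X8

A tree decomposition must satisfy three properties: every vertex lies in some bag; for every edge, both endpoints lie together in some bag; and for every vertex, the bags containing it form a connected subtree. Here edge (g,f) lies in no bag, so the decomposition is invalid.

No — edge (g,f) lies in no bag.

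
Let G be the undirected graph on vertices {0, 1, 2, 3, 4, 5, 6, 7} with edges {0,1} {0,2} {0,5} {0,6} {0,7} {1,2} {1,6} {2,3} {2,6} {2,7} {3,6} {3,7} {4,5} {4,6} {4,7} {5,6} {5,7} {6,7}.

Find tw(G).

A width-3 tree decomposition is:
Bags: B1 = {0, 5, 6, 7}  B2 = {0, 2, 6, 7}  B3 = {4, 5, 6, 7}  B4 = {2, 3, 6, 7}  B5 = {0, 1, 2, 6}
Tree: B1–B2, B1–B3, B2–B4, B2–B5
Every bag has size at most 4, so the width is 4 − 1 = 3 and tw(G) ≤ 3. For the lower bound, the 4 vertices {0, 1, 2, 6} are pairwise adjacent, and any tree decomposition puts a clique entirely inside one bag — forcing width ≥ 3. Therefore the treewidth is 3.

3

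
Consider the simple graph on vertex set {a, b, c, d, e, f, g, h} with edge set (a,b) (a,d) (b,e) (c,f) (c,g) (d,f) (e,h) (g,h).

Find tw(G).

A width-2 tree decomposition is:
Bags: B1 = {a, b, e}  B2 = {a, e, h}  B3 = {a, g, h}  B4 = {a, c, g}  B5 = {a, c, f}  B6 = {a, d, f}
Tree: B1–B2, B2–B3, B3–B4, B4–B5, B5–B6
Each bag holds 3 vertices, so the decomposition has width 2, which upper-bounds the treewidth. For the lower bound, G contains the cycle a–b–e–h–g–c–f–d–a, so G is not a forest; only forests have treewidth ≤ 1, hence tw(G) ≥ 2. Therefore the treewidth is 2.

2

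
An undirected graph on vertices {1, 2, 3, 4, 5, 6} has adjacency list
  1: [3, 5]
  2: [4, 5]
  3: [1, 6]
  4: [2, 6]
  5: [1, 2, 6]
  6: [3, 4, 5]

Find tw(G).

A width-2 tree decomposition is:
Bags: B1 = {2, 4, 6}  B2 = {2, 5, 6}  B3 = {3, 5, 6}  B4 = {1, 3, 5}
Tree: B1–B2, B2–B3, B3–B4
Every bag has size at most 3, so the width is 3 − 1 = 2 and tw(G) ≤ 2. For the lower bound, G contains the cycle 4–2–5–6–4, so G is not a forest; only forests have treewidth ≤ 1, hence tw(G) ≥ 2. Hence tw(G) = 2 exactly.

2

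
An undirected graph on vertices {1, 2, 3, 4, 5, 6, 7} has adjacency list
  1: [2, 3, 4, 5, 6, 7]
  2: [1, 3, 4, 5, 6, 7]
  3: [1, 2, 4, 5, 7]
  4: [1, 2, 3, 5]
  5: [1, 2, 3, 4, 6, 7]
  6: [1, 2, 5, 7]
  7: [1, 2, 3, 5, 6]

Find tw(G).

A width-4 tree decomposition is:
Bags: B1 = {1, 2, 3, 5, 7}  B2 = {1, 2, 5, 6, 7}  B3 = {1, 2, 3, 4, 5}
Tree: B1–B2, B1–B3
The largest bag has 5 vertices, giving width 4; this decomposition certifies tw(G) ≤ 4. On the other hand G contains the 5-clique {1, 2, 3, 4, 5}. A clique must lie in a single bag of any decomposition, so no decomposition can have width below 4. Hence tw(G) = 4 exactly.

4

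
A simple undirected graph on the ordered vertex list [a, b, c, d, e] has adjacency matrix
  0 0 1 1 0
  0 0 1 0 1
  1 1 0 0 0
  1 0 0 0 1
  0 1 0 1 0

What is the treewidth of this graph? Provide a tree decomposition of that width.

Every bag has size at most 3, so the width is 3 − 1 = 2 and tw(G) ≤ 2. For the lower bound, G contains the cycle d–a–c–b–e–d, so G is not a forest; only forests have treewidth ≤ 1, hence tw(G) ≥ 2. Hence tw(G) = 2 exactly.

Treewidth 2.
Bags: B1 = {a, c, d}  B2 = {b, c, d}  B3 = {b, d, e}
Tree: B1–B2, B2–B3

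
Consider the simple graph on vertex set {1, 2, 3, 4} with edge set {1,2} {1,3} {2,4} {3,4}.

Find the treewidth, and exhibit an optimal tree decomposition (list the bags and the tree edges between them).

Treewidth 2.
One such decomposition:
Bags: B1 = {1, 2, 4}  B2 = {1, 3, 4}
Tree: B1–B2

The largest bag has 3 vertices, giving width 2; this decomposition certifies tw(G) ≤ 2. For the lower bound, G contains the cycle 1–2–4–3–1, so G is not a forest; only forests have treewidth ≤ 1, hence tw(G) ≥ 2. Therefore the treewidth is 2.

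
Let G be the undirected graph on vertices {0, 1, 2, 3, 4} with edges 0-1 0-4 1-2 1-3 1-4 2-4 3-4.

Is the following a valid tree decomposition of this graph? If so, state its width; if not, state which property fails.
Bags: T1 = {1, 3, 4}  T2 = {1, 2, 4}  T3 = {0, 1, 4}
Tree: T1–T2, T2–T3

Vertex coverage: the bags together contain {0, 1, 2, 3, 4}, the full vertex set. Edge coverage: each edge of G has both endpoints in at least one bag. Running intersection: for every vertex, the bags containing it form a connected subtree. All three properties hold, so this is a valid tree decomposition of width max|bag| − 1 = 2, and hence tw(G) ≤ 2.

Yes; width 2.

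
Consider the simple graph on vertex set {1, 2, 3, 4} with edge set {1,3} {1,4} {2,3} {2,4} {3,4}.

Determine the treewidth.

A width-2 tree decomposition is:
Bags: B1 = {1, 3, 4}  B2 = {2, 3, 4}
Tree: B1–B2
The largest bag has 3 vertices, giving width 2; this decomposition certifies tw(G) ≤ 2. For the lower bound, the 3 vertices {1, 3, 4} are pairwise adjacent, and any tree decomposition puts a clique entirely inside one bag — forcing width ≥ 2. Therefore the treewidth is 2.

2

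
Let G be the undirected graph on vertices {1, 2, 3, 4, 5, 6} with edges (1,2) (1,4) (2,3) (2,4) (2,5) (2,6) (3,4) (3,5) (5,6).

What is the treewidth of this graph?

2

A width-2 tree decomposition is:
Bags: B1 = {2, 3, 4}  B2 = {1, 2, 4}  B3 = {2, 3, 5}  B4 = {2, 5, 6}
Tree: B1–B2, B1–B3, B3–B4
The largest bag has 3 vertices, giving width 2; this decomposition certifies tw(G) ≤ 2. For the lower bound, the 3 vertices {1, 2, 4} are pairwise adjacent, and any tree decomposition puts a clique entirely inside one bag — forcing width ≥ 2. Therefore the treewidth is 2.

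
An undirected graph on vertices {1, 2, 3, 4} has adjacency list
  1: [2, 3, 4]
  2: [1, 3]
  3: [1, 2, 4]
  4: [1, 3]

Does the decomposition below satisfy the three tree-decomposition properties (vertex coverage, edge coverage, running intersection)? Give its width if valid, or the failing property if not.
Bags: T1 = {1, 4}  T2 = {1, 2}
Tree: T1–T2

A tree decomposition must satisfy three properties: every vertex lies in some bag; for every edge, both endpoints lie together in some bag; and for every vertex, the bags containing it form a connected subtree. Here vertex 3 appears in no bag, so the decomposition is invalid.

No — vertex 3 appears in no bag.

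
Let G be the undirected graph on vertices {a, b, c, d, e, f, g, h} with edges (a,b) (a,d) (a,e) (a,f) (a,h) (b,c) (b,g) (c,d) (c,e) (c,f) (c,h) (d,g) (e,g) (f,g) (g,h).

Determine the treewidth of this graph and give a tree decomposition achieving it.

Every bag has size at most 4, so the width is 4 − 1 = 3 and tw(G) ≤ 3. For the lower bound: the 4 vertex sets {b,g}, {a,f}, {c}, {h} are disjoint, each induces a connected subgraph, and every pair is joined by at least one edge of G. Contracting each set to a single vertex therefore yields K_{4} as a minor, and since treewidth is minor-monotone, tw(G) ≥ tw(K_{4}) = 3. The upper and lower bounds meet at 3, so that is the treewidth.

Treewidth 3.
One such decomposition:
Bags: B1 = {a, b, c, g}  B2 = {a, c, f, g}  B3 = {a, c, g, h}  B4 = {a, c, e, g}  B5 = {a, c, d, g}
Tree: B1–B2, B2–B3, B3–B4, B4–B5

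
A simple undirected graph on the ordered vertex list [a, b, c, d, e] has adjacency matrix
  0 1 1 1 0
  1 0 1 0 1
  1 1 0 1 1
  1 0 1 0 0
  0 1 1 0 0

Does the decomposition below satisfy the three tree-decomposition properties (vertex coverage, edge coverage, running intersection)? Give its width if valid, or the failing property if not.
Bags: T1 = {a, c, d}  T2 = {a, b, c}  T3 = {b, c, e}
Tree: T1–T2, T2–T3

Yes; width 2.

Every vertex of G appears in some bag (union = {a, b, c, d, e}); every edge is covered by a bag; and for each vertex v the set of bags containing v is connected in the bag tree. The decomposition is therefore valid. The largest bag has 3 vertices, so the width is 2.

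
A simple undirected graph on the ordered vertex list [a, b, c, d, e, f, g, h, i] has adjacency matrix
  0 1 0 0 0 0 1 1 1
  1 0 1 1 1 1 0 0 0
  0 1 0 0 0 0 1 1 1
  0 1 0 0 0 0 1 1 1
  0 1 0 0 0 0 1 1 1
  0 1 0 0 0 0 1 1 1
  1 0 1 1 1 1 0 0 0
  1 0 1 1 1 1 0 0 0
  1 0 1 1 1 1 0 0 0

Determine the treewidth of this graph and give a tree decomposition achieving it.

Treewidth 4.
Bags: B1 = {a, b, g, h, i}  B2 = {b, d, g, h, i}  B3 = {b, e, g, h, i}  B4 = {b, c, g, h, i}  B5 = {b, f, g, h, i}
Tree: B1–B2, B2–B3, B3–B4, B4–B5

Every bag has size at most 5, so the width is 5 − 1 = 4 and tw(G) ≤ 4. For the lower bound: the 5 vertex sets {a,i}, {d,g}, {b,e}, {h}, {c} are disjoint, each induces a connected subgraph, and every pair is joined by at least one edge of G. Contracting each set to a single vertex therefore yields K_{5} as a minor, and since treewidth is minor-monotone, tw(G) ≥ tw(K_{5}) = 4. The upper and lower bounds meet at 4, so that is the treewidth.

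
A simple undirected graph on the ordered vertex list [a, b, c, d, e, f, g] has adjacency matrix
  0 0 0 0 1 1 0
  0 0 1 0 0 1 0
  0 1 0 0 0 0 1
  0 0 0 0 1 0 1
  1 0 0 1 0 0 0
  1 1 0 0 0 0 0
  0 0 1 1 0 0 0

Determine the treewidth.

2

A width-2 tree decomposition is:
Bags: B1 = {c, d, g}  B2 = {b, c, d}  B3 = {b, d, f}  B4 = {a, d, f}  B5 = {a, d, e}
Tree: B1–B2, B2–B3, B3–B4, B4–B5
Every bag has size at most 3, so the width is 3 − 1 = 2 and tw(G) ≤ 2. For the lower bound, G contains the cycle d–g–c–b–f–a–e–d, so G is not a forest; only forests have treewidth ≤ 1, hence tw(G) ≥ 2. Hence tw(G) = 2 exactly.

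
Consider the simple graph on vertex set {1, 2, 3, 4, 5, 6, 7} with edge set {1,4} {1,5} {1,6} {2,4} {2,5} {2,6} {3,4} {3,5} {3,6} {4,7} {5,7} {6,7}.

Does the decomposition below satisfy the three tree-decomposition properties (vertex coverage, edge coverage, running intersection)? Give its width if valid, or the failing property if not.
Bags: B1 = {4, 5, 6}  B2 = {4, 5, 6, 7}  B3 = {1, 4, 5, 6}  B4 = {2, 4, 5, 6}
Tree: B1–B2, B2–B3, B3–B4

A tree decomposition must satisfy three properties: every vertex lies in some bag; for every edge, both endpoints lie together in some bag; and for every vertex, the bags containing it form a connected subtree. Here vertex 3 appears in no bag, so the decomposition is invalid.

No — vertex 3 appears in no bag.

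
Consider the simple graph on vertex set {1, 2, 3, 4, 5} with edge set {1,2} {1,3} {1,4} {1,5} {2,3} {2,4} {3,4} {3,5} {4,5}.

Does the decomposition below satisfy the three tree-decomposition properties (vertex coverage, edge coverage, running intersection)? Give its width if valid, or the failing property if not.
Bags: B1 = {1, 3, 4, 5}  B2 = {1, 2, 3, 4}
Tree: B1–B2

Vertex coverage: the bags together contain {1, 2, 3, 4, 5}, the full vertex set. Edge coverage: each edge of G has both endpoints in at least one bag. Running intersection: for every vertex, the bags containing it form a connected subtree. All three properties hold, so this is a valid tree decomposition of width max|bag| − 1 = 3, and hence tw(G) ≤ 3.

Yes; width 3.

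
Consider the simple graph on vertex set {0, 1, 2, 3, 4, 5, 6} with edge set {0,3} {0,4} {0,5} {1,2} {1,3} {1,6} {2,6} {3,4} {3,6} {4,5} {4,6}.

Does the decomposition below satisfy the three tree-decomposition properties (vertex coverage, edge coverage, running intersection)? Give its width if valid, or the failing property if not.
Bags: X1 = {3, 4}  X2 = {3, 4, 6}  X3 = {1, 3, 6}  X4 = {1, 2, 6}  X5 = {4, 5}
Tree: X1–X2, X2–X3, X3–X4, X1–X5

A tree decomposition must satisfy three properties: every vertex lies in some bag; for every edge, both endpoints lie together in some bag; and for every vertex, the bags containing it form a connected subtree. Here vertex 0 appears in no bag, so the decomposition is invalid.

No — vertex 0 appears in no bag.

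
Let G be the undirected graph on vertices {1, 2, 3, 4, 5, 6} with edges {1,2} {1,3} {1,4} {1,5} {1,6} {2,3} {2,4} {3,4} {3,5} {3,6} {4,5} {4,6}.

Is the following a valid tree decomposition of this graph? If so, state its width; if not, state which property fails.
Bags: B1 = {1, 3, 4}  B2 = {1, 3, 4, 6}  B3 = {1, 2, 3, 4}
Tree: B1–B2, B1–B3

A tree decomposition must satisfy three properties: every vertex lies in some bag; for every edge, both endpoints lie together in some bag; and for every vertex, the bags containing it form a connected subtree. Here vertex 5 appears in no bag, so the decomposition is invalid.

No — vertex 5 appears in no bag.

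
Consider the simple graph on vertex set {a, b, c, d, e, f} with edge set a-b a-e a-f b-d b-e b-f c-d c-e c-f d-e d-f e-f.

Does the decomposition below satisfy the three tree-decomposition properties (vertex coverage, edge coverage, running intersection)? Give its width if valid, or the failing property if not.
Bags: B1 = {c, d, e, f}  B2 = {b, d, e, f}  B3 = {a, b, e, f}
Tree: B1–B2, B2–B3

Checking the three conditions: (i) the bags cover all of {a, b, c, d, e, f}; (ii) for each edge, some bag contains both endpoints; (iii) the bags containing any fixed vertex form a subtree. All hold, so the decomposition is valid with width 4 − 1 = 3.

Yes; width 3.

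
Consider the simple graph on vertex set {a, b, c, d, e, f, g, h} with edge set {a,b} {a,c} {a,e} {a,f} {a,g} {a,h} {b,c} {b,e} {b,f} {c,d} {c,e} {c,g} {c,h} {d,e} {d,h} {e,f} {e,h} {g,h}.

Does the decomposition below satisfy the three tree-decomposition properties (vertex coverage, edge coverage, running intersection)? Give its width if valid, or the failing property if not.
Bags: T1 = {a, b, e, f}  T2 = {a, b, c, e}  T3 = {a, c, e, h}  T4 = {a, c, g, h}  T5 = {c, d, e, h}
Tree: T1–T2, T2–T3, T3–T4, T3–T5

Yes; width 3.

Every vertex of G appears in some bag (union = {a, b, c, d, e, f, g, h}); every edge is covered by a bag; and for each vertex v the set of bags containing v is connected in the bag tree. The decomposition is therefore valid. The largest bag has 4 vertices, so the width is 3.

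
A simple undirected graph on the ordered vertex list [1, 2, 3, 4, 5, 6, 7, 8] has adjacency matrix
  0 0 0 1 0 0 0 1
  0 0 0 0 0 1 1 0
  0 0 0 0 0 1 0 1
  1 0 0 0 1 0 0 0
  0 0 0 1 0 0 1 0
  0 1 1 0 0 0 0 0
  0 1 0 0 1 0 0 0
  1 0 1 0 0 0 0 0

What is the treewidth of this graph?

A width-2 tree decomposition is:
Bags: B1 = {1, 4, 8}  B2 = {3, 4, 8}  B3 = {3, 4, 6}  B4 = {2, 4, 6}  B5 = {2, 4, 7}  B6 = {4, 5, 7}
Tree: B1–B2, B2–B3, B3–B4, B4–B5, B5–B6
The largest bag has 3 vertices, giving width 2; this decomposition certifies tw(G) ≤ 2. Since 4–1–8–3–6–2–7–5–4 is a cycle in G, G is not acyclic. Forests are exactly the graphs of treewidth ≤ 1, so tw(G) ≥ 2. The upper and lower bounds meet at 2, so that is the treewidth.

2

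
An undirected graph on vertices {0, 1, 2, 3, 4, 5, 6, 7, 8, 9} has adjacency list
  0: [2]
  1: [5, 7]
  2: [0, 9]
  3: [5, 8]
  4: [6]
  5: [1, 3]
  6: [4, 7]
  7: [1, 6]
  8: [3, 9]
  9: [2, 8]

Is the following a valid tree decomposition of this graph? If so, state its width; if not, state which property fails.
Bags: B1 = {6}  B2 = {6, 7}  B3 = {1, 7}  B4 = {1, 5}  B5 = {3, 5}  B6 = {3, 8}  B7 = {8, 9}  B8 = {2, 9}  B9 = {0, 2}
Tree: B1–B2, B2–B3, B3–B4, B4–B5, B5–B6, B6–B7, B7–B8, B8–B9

A tree decomposition must satisfy three properties: every vertex lies in some bag; for every edge, both endpoints lie together in some bag; and for every vertex, the bags containing it form a connected subtree. Here vertex 4 appears in no bag, so the decomposition is invalid.

No — vertex 4 appears in no bag.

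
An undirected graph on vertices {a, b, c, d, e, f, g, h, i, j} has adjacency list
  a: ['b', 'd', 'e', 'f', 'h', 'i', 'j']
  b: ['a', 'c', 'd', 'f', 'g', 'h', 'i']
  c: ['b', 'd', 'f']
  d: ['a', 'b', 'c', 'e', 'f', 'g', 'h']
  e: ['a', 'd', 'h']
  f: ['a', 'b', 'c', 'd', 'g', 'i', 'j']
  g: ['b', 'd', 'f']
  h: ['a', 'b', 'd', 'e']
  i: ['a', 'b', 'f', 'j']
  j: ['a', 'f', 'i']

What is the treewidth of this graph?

3

A width-3 tree decomposition is:
Bags: B1 = {a, b, d, f}  B2 = {a, b, f, i}  B3 = {a, b, d, h}  B4 = {a, d, e, h}  B5 = {a, f, i, j}  B6 = {b, c, d, f}  B7 = {b, d, f, g}
Tree: B1–B2, B1–B3, B3–B4, B2–B5, B1–B6, B6–B7
The largest bag has 4 vertices, giving width 3; this decomposition certifies tw(G) ≤ 3. Conversely, {a, d, e, h} is a clique of size 4, and the vertices of any clique must share a bag in every tree decomposition; so some bag has ≥ 4 vertices and tw(G) ≥ 3. Therefore the treewidth is 3.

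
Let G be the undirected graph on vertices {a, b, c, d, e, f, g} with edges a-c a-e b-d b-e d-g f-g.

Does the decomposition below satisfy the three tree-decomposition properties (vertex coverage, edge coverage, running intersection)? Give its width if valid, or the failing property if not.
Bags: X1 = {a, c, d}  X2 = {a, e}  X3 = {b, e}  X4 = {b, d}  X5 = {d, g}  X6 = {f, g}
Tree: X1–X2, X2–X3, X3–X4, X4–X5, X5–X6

No — bags containing vertex d are not connected in the tree.

A tree decomposition must satisfy three properties: every vertex lies in some bag; for every edge, both endpoints lie together in some bag; and for every vertex, the bags containing it form a connected subtree. Here bags containing vertex d are not connected in the tree, so the decomposition is invalid.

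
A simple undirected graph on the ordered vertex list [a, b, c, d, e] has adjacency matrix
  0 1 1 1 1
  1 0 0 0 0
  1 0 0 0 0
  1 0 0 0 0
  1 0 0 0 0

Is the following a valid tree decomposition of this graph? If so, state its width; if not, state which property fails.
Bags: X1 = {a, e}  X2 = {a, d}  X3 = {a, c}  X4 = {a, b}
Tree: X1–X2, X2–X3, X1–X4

Every vertex of G appears in some bag (union = {a, b, c, d, e}); every edge is covered by a bag; and for each vertex v the set of bags containing v is connected in the bag tree. The decomposition is therefore valid. The largest bag has 2 vertices, so the width is 1.

Yes; width 1.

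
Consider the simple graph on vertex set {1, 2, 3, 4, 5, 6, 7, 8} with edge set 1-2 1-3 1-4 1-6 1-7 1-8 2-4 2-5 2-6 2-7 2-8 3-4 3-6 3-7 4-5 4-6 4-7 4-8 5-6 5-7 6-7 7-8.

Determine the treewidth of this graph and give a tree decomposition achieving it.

Treewidth 4.
Bags: B1 = {1, 2, 4, 6, 7}  B2 = {1, 3, 4, 6, 7}  B3 = {2, 4, 5, 6, 7}  B4 = {1, 2, 4, 7, 8}
Tree: B1–B2, B1–B3, B1–B4

The largest bag has 5 vertices, giving width 4; this decomposition certifies tw(G) ≤ 4. For the lower bound, the 5 vertices {1, 2, 4, 7, 8} are pairwise adjacent, and any tree decomposition puts a clique entirely inside one bag — forcing width ≥ 4. The upper and lower bounds meet at 4, so that is the treewidth.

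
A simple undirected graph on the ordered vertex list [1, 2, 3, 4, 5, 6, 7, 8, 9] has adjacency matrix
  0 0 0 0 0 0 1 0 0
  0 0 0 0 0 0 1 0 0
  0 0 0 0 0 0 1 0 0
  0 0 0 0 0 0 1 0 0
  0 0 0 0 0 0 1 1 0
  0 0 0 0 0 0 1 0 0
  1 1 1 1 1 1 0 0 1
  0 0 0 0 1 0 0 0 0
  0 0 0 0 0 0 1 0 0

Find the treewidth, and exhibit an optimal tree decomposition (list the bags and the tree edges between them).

Each bag holds 2 vertices, so the decomposition has width 1, which upper-bounds the treewidth. G has an edge, so its treewidth is at least 1. Hence tw(G) = 1 exactly.

Treewidth 1.
One such decomposition:
Bags: B1 = {7, 9}  B2 = {2, 7}  B3 = {4, 7}  B4 = {6, 7}  B5 = {5, 7}  B6 = {5, 8}  B7 = {1, 7}  B8 = {3, 7}
Tree: B1–B2, B2–B3, B3–B4, B2–B5, B5–B6, B3–B7, B2–B8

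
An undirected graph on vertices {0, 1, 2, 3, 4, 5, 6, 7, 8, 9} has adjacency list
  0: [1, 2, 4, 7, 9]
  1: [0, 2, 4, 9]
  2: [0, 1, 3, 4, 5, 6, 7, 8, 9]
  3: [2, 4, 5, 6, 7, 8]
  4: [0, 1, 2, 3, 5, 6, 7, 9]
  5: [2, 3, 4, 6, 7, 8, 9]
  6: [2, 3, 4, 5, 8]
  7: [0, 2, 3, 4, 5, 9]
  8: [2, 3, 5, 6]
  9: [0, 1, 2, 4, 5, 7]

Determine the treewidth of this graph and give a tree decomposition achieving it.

Treewidth 4.
One such decomposition:
Bags: B1 = {2, 3, 4, 5, 7}  B2 = {2, 4, 5, 7, 9}  B3 = {0, 2, 4, 7, 9}  B4 = {2, 3, 4, 5, 6}  B5 = {0, 1, 2, 4, 9}  B6 = {2, 3, 5, 6, 8}
Tree: B1–B2, B2–B3, B1–B4, B3–B5, B4–B6

Each bag holds 5 vertices, so the decomposition has width 4, which upper-bounds the treewidth. Conversely, {2, 3, 5, 6, 8} is a clique of size 5, and the vertices of any clique must share a bag in every tree decomposition; so some bag has ≥ 5 vertices and tw(G) ≥ 4. The upper and lower bounds meet at 4, so that is the treewidth.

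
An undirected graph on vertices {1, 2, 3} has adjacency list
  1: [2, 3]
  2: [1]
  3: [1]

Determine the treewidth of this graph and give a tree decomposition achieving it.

Treewidth 1.
One optimal decomposition is:
Bags: B1 = {1, 2}  B2 = {1, 3}
Tree: B1–B2

The largest bag has 2 vertices, giving width 1; this decomposition certifies tw(G) ≤ 1. Since G has at least one edge (e.g. 2–1), it is not an edgeless graph, so tw(G) ≥ 1. Therefore the treewidth is 1.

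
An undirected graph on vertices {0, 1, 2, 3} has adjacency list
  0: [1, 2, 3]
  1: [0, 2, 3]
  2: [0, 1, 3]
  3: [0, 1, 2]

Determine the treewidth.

3

A width-3 tree decomposition is:
Bags: B1 = {0, 1, 2, 3}
Tree: (single bag)
With just one bag of size 4, the width is 4 − 1 = 3, so tw(G) ≤ 3. Conversely, {0, 1, 2, 3} is a clique of size 4, and the vertices of any clique must share a bag in every tree decomposition; so some bag has ≥ 4 vertices and tw(G) ≥ 3. Hence tw(G) = 3 exactly.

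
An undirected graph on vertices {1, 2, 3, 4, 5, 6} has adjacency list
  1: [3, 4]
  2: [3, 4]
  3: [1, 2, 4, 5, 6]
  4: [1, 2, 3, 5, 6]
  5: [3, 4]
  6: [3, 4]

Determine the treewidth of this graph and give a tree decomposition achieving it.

Treewidth 2.
One such decomposition:
Bags: B1 = {3, 4, 5}  B2 = {3, 4, 6}  B3 = {2, 3, 4}  B4 = {1, 3, 4}
Tree: B1–B2, B2–B3, B3–B4

The largest bag has 3 vertices, giving width 2; this decomposition certifies tw(G) ≤ 2. On the other hand G contains the 3-clique {1, 3, 4}. A clique must lie in a single bag of any decomposition, so no decomposition can have width below 2. Therefore the treewidth is 2.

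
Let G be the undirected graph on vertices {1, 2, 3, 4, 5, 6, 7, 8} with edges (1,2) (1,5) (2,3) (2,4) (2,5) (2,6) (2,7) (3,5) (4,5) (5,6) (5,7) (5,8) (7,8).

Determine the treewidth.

2

A width-2 tree decomposition is:
Bags: B1 = {2, 5, 7}  B2 = {2, 3, 5}  B3 = {1, 2, 5}  B4 = {2, 5, 6}  B5 = {2, 4, 5}  B6 = {5, 7, 8}
Tree: B1–B2, B2–B3, B1–B4, B4–B5, B1–B6
Every bag has size at most 3, so the width is 3 − 1 = 2 and tw(G) ≤ 2. Conversely, {5, 7, 8} is a clique of size 3, and the vertices of any clique must share a bag in every tree decomposition; so some bag has ≥ 3 vertices and tw(G) ≥ 2. Combining the bounds, tw(G) = 2.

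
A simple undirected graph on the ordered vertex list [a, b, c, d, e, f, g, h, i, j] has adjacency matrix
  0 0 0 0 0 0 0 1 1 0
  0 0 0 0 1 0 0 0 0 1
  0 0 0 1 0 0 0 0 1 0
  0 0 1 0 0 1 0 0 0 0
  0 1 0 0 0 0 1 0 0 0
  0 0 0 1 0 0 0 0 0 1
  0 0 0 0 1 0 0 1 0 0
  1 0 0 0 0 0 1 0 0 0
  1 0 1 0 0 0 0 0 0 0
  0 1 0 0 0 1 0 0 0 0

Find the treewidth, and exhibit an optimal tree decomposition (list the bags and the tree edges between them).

Every bag has size at most 3, so the width is 3 − 1 = 2 and tw(G) ≤ 2. Since b–e–g–h–a–i–c–d–f–j–b is a cycle in G, G is not acyclic. Forests are exactly the graphs of treewidth ≤ 1, so tw(G) ≥ 2. Therefore the treewidth is 2.

Treewidth 2.
One such decomposition:
Bags: B1 = {b, e, g}  B2 = {b, g, h}  B3 = {a, b, h}  B4 = {a, b, i}  B5 = {b, c, i}  B6 = {b, c, d}  B7 = {b, d, f}  B8 = {b, f, j}
Tree: B1–B2, B2–B3, B3–B4, B4–B5, B5–B6, B6–B7, B7–B8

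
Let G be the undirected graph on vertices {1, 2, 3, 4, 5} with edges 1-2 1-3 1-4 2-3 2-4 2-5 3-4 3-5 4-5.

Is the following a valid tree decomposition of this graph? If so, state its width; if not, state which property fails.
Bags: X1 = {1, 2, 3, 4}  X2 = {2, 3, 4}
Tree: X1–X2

No — vertex 5 appears in no bag.

A tree decomposition must satisfy three properties: every vertex lies in some bag; for every edge, both endpoints lie together in some bag; and for every vertex, the bags containing it form a connected subtree. Here vertex 5 appears in no bag, so the decomposition is invalid.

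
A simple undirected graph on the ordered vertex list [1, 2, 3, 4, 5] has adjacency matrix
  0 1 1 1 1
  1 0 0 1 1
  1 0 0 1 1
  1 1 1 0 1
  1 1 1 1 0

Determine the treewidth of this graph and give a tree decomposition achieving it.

Each bag holds 4 vertices, so the decomposition has width 3, which upper-bounds the treewidth. On the other hand G contains the 4-clique {1, 2, 4, 5}. A clique must lie in a single bag of any decomposition, so no decomposition can have width below 3. Combining the bounds, tw(G) = 3.

Treewidth 3.
One such decomposition:
Bags: B1 = {1, 2, 4, 5}  B2 = {1, 3, 4, 5}
Tree: B1–B2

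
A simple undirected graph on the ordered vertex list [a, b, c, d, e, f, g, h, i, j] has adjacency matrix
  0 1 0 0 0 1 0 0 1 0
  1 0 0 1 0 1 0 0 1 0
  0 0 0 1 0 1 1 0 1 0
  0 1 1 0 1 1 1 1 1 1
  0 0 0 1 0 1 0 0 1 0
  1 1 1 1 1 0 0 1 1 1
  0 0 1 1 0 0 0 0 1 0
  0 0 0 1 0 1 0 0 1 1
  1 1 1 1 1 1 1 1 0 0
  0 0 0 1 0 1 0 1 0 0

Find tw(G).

A width-3 tree decomposition is:
Bags: B1 = {d, f, h, i}  B2 = {d, f, h, j}  B3 = {d, e, f, i}  B4 = {c, d, f, i}  B5 = {b, d, f, i}  B6 = {a, b, f, i}  B7 = {c, d, g, i}
Tree: B1–B2, B1–B3, B1–B4, B3–B5, B5–B6, B4–B7
Every bag has size at most 4, so the width is 4 − 1 = 3 and tw(G) ≤ 3. For the lower bound, the 4 vertices {c, d, g, i} are pairwise adjacent, and any tree decomposition puts a clique entirely inside one bag — forcing width ≥ 3. The upper and lower bounds meet at 3, so that is the treewidth.

3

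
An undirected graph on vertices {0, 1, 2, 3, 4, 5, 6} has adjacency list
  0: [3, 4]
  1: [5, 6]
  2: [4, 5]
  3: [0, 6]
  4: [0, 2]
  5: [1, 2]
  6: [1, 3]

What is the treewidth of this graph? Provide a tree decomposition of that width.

Every bag has size at most 3, so the width is 3 − 1 = 2 and tw(G) ≤ 2. Since 4–2–5–1–6–3–0–4 is a cycle in G, G is not acyclic. Forests are exactly the graphs of treewidth ≤ 1, so tw(G) ≥ 2. Hence tw(G) = 2 exactly.

Treewidth 2.
Bags: B1 = {2, 4, 5}  B2 = {1, 4, 5}  B3 = {1, 4, 6}  B4 = {3, 4, 6}  B5 = {0, 3, 4}
Tree: B1–B2, B2–B3, B3–B4, B4–B5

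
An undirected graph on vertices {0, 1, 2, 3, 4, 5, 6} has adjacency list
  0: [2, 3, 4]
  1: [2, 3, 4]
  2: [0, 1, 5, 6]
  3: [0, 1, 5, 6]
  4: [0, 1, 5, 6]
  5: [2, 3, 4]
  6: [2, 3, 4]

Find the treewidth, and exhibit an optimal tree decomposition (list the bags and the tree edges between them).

Every bag has size at most 4, so the width is 4 − 1 = 3 and tw(G) ≤ 3. For the lower bound: the 4 vertex sets {0,4}, {1,3}, {2}, {6} are disjoint, each induces a connected subgraph, and every pair is joined by at least one edge of G. Contracting each set to a single vertex therefore yields K_{4} as a minor, and since treewidth is minor-monotone, tw(G) ≥ tw(K_{4}) = 3. Combining the bounds, tw(G) = 3.

Treewidth 3.
One optimal decomposition is:
Bags: B1 = {0, 2, 3, 4}  B2 = {1, 2, 3, 4}  B3 = {2, 3, 4, 6}  B4 = {2, 3, 4, 5}
Tree: B1–B2, B2–B3, B3–B4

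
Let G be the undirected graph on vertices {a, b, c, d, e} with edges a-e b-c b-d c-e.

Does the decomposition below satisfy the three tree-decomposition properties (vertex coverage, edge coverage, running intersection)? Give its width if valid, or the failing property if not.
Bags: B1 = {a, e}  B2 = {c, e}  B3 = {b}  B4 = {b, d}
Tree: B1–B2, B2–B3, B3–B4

A tree decomposition must satisfy three properties: every vertex lies in some bag; for every edge, both endpoints lie together in some bag; and for every vertex, the bags containing it form a connected subtree. Here edge (c,b) lies in no bag, so the decomposition is invalid.

No — edge (c,b) lies in no bag.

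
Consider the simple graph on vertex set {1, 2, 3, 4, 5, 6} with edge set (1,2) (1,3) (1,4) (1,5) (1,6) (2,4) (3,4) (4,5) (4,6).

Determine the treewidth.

A width-2 tree decomposition is:
Bags: B1 = {1, 4, 6}  B2 = {1, 2, 4}  B3 = {1, 4, 5}  B4 = {1, 3, 4}
Tree: B1–B2, B1–B3, B3–B4
The largest bag has 3 vertices, giving width 2; this decomposition certifies tw(G) ≤ 2. On the other hand G contains the 3-clique {1, 2, 4}. A clique must lie in a single bag of any decomposition, so no decomposition can have width below 2. Combining the bounds, tw(G) = 2.

2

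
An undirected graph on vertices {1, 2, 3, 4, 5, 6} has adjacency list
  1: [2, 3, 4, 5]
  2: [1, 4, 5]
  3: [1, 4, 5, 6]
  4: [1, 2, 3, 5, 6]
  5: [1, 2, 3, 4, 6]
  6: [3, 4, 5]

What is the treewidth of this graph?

3

A width-3 tree decomposition is:
Bags: B1 = {1, 3, 4, 5}  B2 = {1, 2, 4, 5}  B3 = {3, 4, 5, 6}
Tree: B1–B2, B1–B3
Each bag holds 4 vertices, so the decomposition has width 3, which upper-bounds the treewidth. On the other hand G contains the 4-clique {1, 2, 4, 5}. A clique must lie in a single bag of any decomposition, so no decomposition can have width below 3. Combining the bounds, tw(G) = 3.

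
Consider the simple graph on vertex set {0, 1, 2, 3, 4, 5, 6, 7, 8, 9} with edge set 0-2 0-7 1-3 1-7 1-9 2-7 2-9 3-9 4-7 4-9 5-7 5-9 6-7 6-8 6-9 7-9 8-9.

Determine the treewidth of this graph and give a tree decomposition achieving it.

Treewidth 2.
One optimal decomposition is:
Bags: B1 = {6, 7, 9}  B2 = {2, 7, 9}  B3 = {4, 7, 9}  B4 = {1, 7, 9}  B5 = {5, 7, 9}  B6 = {1, 3, 9}  B7 = {0, 2, 7}  B8 = {6, 8, 9}
Tree: B1–B2, B1–B3, B2–B4, B2–B5, B4–B6, B2–B7, B1–B8

Each bag holds 3 vertices, so the decomposition has width 2, which upper-bounds the treewidth. On the other hand G contains the 3-clique {0, 2, 7}. A clique must lie in a single bag of any decomposition, so no decomposition can have width below 2. The upper and lower bounds meet at 2, so that is the treewidth.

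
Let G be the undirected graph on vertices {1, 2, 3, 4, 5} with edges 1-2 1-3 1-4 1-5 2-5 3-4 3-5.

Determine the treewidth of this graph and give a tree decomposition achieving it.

Treewidth 2.
Bags: B1 = {1, 3, 5}  B2 = {1, 3, 4}  B3 = {1, 2, 5}
Tree: B1–B2, B1–B3

The largest bag has 3 vertices, giving width 2; this decomposition certifies tw(G) ≤ 2. For the lower bound, the 3 vertices {1, 2, 5} are pairwise adjacent, and any tree decomposition puts a clique entirely inside one bag — forcing width ≥ 2. Hence tw(G) = 2 exactly.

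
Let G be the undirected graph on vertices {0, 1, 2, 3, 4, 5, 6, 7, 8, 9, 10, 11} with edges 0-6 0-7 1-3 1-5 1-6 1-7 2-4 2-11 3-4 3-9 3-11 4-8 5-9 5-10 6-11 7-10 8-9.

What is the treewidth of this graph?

3

A width-3 tree decomposition is:
Bags: B1 = {0, 6, 7, 10}  B2 = {1, 6, 7, 10}  B3 = {1, 5, 6, 10}  B4 = {1, 5, 6, 11}  B5 = {1, 3, 5, 11}  B6 = {3, 5, 9, 11}  B7 = {2, 3, 9, 11}  B8 = {2, 3, 4, 9}  B9 = {2, 4, 8, 9}
Tree: B1–B2, B2–B3, B3–B4, B4–B5, B5–B6, B6–B7, B7–B8, B8–B9
Every bag has size at most 4, so the width is 4 − 1 = 3 and tw(G) ≤ 3. For the lower bound: the 4 vertex sets {0,7,10}, {6}, {1}, {3,5,9,11} are disjoint, each induces a connected subgraph, and every pair is joined by at least one edge of G. Contracting each set to a single vertex therefore yields K_{4} as a minor, and since treewidth is minor-monotone, tw(G) ≥ tw(K_{4}) = 3. The upper and lower bounds meet at 3, so that is the treewidth.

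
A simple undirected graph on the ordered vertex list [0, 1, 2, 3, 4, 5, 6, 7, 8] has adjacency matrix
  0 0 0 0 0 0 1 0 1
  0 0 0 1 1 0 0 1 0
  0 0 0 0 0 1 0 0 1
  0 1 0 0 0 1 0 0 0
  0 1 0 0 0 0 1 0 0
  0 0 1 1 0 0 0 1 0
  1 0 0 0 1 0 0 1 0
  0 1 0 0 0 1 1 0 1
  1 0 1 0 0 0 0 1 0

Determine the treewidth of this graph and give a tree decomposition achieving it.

The largest bag has 4 vertices, giving width 3; this decomposition certifies tw(G) ≤ 3. For the lower bound: the 4 vertex sets {0,4,6}, {1}, {7}, {2,3,5,8} are disjoint, each induces a connected subgraph, and every pair is joined by at least one edge of G. Contracting each set to a single vertex therefore yields K_{4} as a minor, and since treewidth is minor-monotone, tw(G) ≥ tw(K_{4}) = 3. Hence tw(G) = 3 exactly.

Treewidth 3.
Bags: B1 = {0, 1, 4, 6}  B2 = {0, 1, 6, 7}  B3 = {0, 1, 7, 8}  B4 = {1, 3, 7, 8}  B5 = {3, 5, 7, 8}  B6 = {2, 3, 5, 8}
Tree: B1–B2, B2–B3, B3–B4, B4–B5, B5–B6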